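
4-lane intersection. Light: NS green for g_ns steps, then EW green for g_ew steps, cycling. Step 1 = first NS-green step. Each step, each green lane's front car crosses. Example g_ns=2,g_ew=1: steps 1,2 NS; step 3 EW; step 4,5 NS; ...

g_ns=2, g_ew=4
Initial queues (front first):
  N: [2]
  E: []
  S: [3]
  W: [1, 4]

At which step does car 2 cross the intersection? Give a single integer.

Step 1 [NS]: N:car2-GO,E:wait,S:car3-GO,W:wait | queues: N=0 E=0 S=0 W=2
Step 2 [NS]: N:empty,E:wait,S:empty,W:wait | queues: N=0 E=0 S=0 W=2
Step 3 [EW]: N:wait,E:empty,S:wait,W:car1-GO | queues: N=0 E=0 S=0 W=1
Step 4 [EW]: N:wait,E:empty,S:wait,W:car4-GO | queues: N=0 E=0 S=0 W=0
Car 2 crosses at step 1

1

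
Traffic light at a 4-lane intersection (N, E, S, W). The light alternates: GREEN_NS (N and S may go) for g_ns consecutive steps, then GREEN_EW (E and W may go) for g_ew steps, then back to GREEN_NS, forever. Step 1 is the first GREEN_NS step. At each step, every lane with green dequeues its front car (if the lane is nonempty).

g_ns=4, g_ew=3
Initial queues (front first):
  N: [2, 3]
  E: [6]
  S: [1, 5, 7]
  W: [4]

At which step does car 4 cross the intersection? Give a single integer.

Step 1 [NS]: N:car2-GO,E:wait,S:car1-GO,W:wait | queues: N=1 E=1 S=2 W=1
Step 2 [NS]: N:car3-GO,E:wait,S:car5-GO,W:wait | queues: N=0 E=1 S=1 W=1
Step 3 [NS]: N:empty,E:wait,S:car7-GO,W:wait | queues: N=0 E=1 S=0 W=1
Step 4 [NS]: N:empty,E:wait,S:empty,W:wait | queues: N=0 E=1 S=0 W=1
Step 5 [EW]: N:wait,E:car6-GO,S:wait,W:car4-GO | queues: N=0 E=0 S=0 W=0
Car 4 crosses at step 5

5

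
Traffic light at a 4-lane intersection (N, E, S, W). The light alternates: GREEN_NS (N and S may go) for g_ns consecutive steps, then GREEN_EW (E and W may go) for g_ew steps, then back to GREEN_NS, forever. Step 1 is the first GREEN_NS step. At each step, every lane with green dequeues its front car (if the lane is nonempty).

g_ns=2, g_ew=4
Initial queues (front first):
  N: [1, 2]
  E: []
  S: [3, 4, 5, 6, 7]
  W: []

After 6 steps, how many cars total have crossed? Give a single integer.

Answer: 4

Derivation:
Step 1 [NS]: N:car1-GO,E:wait,S:car3-GO,W:wait | queues: N=1 E=0 S=4 W=0
Step 2 [NS]: N:car2-GO,E:wait,S:car4-GO,W:wait | queues: N=0 E=0 S=3 W=0
Step 3 [EW]: N:wait,E:empty,S:wait,W:empty | queues: N=0 E=0 S=3 W=0
Step 4 [EW]: N:wait,E:empty,S:wait,W:empty | queues: N=0 E=0 S=3 W=0
Step 5 [EW]: N:wait,E:empty,S:wait,W:empty | queues: N=0 E=0 S=3 W=0
Step 6 [EW]: N:wait,E:empty,S:wait,W:empty | queues: N=0 E=0 S=3 W=0
Cars crossed by step 6: 4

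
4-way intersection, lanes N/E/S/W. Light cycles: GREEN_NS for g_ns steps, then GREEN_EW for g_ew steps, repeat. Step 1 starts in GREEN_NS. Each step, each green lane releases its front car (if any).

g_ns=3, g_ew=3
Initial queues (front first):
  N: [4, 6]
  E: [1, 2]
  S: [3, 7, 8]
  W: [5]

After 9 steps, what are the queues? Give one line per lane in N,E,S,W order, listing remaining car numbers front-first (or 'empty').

Step 1 [NS]: N:car4-GO,E:wait,S:car3-GO,W:wait | queues: N=1 E=2 S=2 W=1
Step 2 [NS]: N:car6-GO,E:wait,S:car7-GO,W:wait | queues: N=0 E=2 S=1 W=1
Step 3 [NS]: N:empty,E:wait,S:car8-GO,W:wait | queues: N=0 E=2 S=0 W=1
Step 4 [EW]: N:wait,E:car1-GO,S:wait,W:car5-GO | queues: N=0 E=1 S=0 W=0
Step 5 [EW]: N:wait,E:car2-GO,S:wait,W:empty | queues: N=0 E=0 S=0 W=0

N: empty
E: empty
S: empty
W: empty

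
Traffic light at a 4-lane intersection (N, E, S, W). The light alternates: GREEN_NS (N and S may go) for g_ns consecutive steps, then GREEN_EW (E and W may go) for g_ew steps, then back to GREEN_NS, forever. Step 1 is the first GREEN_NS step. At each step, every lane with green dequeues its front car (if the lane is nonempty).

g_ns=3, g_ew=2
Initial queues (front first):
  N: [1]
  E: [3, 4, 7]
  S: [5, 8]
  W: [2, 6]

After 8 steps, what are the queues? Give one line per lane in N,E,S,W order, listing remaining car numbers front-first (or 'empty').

Step 1 [NS]: N:car1-GO,E:wait,S:car5-GO,W:wait | queues: N=0 E=3 S=1 W=2
Step 2 [NS]: N:empty,E:wait,S:car8-GO,W:wait | queues: N=0 E=3 S=0 W=2
Step 3 [NS]: N:empty,E:wait,S:empty,W:wait | queues: N=0 E=3 S=0 W=2
Step 4 [EW]: N:wait,E:car3-GO,S:wait,W:car2-GO | queues: N=0 E=2 S=0 W=1
Step 5 [EW]: N:wait,E:car4-GO,S:wait,W:car6-GO | queues: N=0 E=1 S=0 W=0
Step 6 [NS]: N:empty,E:wait,S:empty,W:wait | queues: N=0 E=1 S=0 W=0
Step 7 [NS]: N:empty,E:wait,S:empty,W:wait | queues: N=0 E=1 S=0 W=0
Step 8 [NS]: N:empty,E:wait,S:empty,W:wait | queues: N=0 E=1 S=0 W=0

N: empty
E: 7
S: empty
W: empty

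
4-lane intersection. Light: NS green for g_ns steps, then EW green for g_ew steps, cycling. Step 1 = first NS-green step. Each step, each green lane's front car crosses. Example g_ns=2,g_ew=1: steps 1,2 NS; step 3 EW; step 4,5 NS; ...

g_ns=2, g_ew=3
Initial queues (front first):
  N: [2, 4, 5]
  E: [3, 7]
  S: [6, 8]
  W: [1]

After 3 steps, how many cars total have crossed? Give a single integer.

Step 1 [NS]: N:car2-GO,E:wait,S:car6-GO,W:wait | queues: N=2 E=2 S=1 W=1
Step 2 [NS]: N:car4-GO,E:wait,S:car8-GO,W:wait | queues: N=1 E=2 S=0 W=1
Step 3 [EW]: N:wait,E:car3-GO,S:wait,W:car1-GO | queues: N=1 E=1 S=0 W=0
Cars crossed by step 3: 6

Answer: 6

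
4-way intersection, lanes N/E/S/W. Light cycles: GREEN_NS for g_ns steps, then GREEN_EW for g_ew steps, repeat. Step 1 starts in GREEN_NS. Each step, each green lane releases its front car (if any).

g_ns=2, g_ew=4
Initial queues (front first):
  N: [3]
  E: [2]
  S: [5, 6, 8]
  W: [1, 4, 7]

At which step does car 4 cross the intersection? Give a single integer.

Step 1 [NS]: N:car3-GO,E:wait,S:car5-GO,W:wait | queues: N=0 E=1 S=2 W=3
Step 2 [NS]: N:empty,E:wait,S:car6-GO,W:wait | queues: N=0 E=1 S=1 W=3
Step 3 [EW]: N:wait,E:car2-GO,S:wait,W:car1-GO | queues: N=0 E=0 S=1 W=2
Step 4 [EW]: N:wait,E:empty,S:wait,W:car4-GO | queues: N=0 E=0 S=1 W=1
Step 5 [EW]: N:wait,E:empty,S:wait,W:car7-GO | queues: N=0 E=0 S=1 W=0
Step 6 [EW]: N:wait,E:empty,S:wait,W:empty | queues: N=0 E=0 S=1 W=0
Step 7 [NS]: N:empty,E:wait,S:car8-GO,W:wait | queues: N=0 E=0 S=0 W=0
Car 4 crosses at step 4

4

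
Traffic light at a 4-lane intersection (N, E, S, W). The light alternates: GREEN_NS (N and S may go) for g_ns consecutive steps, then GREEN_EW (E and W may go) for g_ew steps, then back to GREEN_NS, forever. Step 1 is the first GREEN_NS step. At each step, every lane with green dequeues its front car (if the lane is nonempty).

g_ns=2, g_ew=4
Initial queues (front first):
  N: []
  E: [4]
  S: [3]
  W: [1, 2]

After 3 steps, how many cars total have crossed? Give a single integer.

Step 1 [NS]: N:empty,E:wait,S:car3-GO,W:wait | queues: N=0 E=1 S=0 W=2
Step 2 [NS]: N:empty,E:wait,S:empty,W:wait | queues: N=0 E=1 S=0 W=2
Step 3 [EW]: N:wait,E:car4-GO,S:wait,W:car1-GO | queues: N=0 E=0 S=0 W=1
Cars crossed by step 3: 3

Answer: 3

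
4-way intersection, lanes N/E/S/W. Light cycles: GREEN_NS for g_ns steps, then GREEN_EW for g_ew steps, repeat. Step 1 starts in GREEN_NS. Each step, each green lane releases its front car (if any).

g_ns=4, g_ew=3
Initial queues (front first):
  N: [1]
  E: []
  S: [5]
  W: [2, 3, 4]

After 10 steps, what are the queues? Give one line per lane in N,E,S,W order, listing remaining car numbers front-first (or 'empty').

Step 1 [NS]: N:car1-GO,E:wait,S:car5-GO,W:wait | queues: N=0 E=0 S=0 W=3
Step 2 [NS]: N:empty,E:wait,S:empty,W:wait | queues: N=0 E=0 S=0 W=3
Step 3 [NS]: N:empty,E:wait,S:empty,W:wait | queues: N=0 E=0 S=0 W=3
Step 4 [NS]: N:empty,E:wait,S:empty,W:wait | queues: N=0 E=0 S=0 W=3
Step 5 [EW]: N:wait,E:empty,S:wait,W:car2-GO | queues: N=0 E=0 S=0 W=2
Step 6 [EW]: N:wait,E:empty,S:wait,W:car3-GO | queues: N=0 E=0 S=0 W=1
Step 7 [EW]: N:wait,E:empty,S:wait,W:car4-GO | queues: N=0 E=0 S=0 W=0

N: empty
E: empty
S: empty
W: empty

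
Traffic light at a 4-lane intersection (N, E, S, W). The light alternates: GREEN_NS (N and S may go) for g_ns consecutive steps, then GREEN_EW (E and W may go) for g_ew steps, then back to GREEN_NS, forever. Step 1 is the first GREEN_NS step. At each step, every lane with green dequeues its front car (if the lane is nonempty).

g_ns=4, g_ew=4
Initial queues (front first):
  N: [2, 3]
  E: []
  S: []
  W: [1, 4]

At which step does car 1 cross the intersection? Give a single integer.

Step 1 [NS]: N:car2-GO,E:wait,S:empty,W:wait | queues: N=1 E=0 S=0 W=2
Step 2 [NS]: N:car3-GO,E:wait,S:empty,W:wait | queues: N=0 E=0 S=0 W=2
Step 3 [NS]: N:empty,E:wait,S:empty,W:wait | queues: N=0 E=0 S=0 W=2
Step 4 [NS]: N:empty,E:wait,S:empty,W:wait | queues: N=0 E=0 S=0 W=2
Step 5 [EW]: N:wait,E:empty,S:wait,W:car1-GO | queues: N=0 E=0 S=0 W=1
Step 6 [EW]: N:wait,E:empty,S:wait,W:car4-GO | queues: N=0 E=0 S=0 W=0
Car 1 crosses at step 5

5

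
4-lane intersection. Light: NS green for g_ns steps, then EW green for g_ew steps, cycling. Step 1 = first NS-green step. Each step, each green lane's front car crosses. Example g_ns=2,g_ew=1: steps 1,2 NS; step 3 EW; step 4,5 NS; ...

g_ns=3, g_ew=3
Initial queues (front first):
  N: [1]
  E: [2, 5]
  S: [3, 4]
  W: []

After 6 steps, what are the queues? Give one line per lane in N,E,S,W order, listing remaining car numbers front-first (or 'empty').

Step 1 [NS]: N:car1-GO,E:wait,S:car3-GO,W:wait | queues: N=0 E=2 S=1 W=0
Step 2 [NS]: N:empty,E:wait,S:car4-GO,W:wait | queues: N=0 E=2 S=0 W=0
Step 3 [NS]: N:empty,E:wait,S:empty,W:wait | queues: N=0 E=2 S=0 W=0
Step 4 [EW]: N:wait,E:car2-GO,S:wait,W:empty | queues: N=0 E=1 S=0 W=0
Step 5 [EW]: N:wait,E:car5-GO,S:wait,W:empty | queues: N=0 E=0 S=0 W=0

N: empty
E: empty
S: empty
W: empty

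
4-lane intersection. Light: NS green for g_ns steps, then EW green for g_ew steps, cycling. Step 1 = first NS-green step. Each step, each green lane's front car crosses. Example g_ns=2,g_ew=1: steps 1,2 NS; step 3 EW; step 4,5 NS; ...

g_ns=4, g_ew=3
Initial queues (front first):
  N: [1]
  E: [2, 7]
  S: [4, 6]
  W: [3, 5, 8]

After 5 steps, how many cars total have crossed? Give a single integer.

Step 1 [NS]: N:car1-GO,E:wait,S:car4-GO,W:wait | queues: N=0 E=2 S=1 W=3
Step 2 [NS]: N:empty,E:wait,S:car6-GO,W:wait | queues: N=0 E=2 S=0 W=3
Step 3 [NS]: N:empty,E:wait,S:empty,W:wait | queues: N=0 E=2 S=0 W=3
Step 4 [NS]: N:empty,E:wait,S:empty,W:wait | queues: N=0 E=2 S=0 W=3
Step 5 [EW]: N:wait,E:car2-GO,S:wait,W:car3-GO | queues: N=0 E=1 S=0 W=2
Cars crossed by step 5: 5

Answer: 5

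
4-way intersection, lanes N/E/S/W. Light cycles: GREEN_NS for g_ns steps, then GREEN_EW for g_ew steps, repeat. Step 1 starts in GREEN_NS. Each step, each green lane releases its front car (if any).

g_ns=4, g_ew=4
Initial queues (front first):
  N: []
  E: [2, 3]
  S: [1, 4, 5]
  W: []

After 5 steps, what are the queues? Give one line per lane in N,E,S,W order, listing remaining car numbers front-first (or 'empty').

Step 1 [NS]: N:empty,E:wait,S:car1-GO,W:wait | queues: N=0 E=2 S=2 W=0
Step 2 [NS]: N:empty,E:wait,S:car4-GO,W:wait | queues: N=0 E=2 S=1 W=0
Step 3 [NS]: N:empty,E:wait,S:car5-GO,W:wait | queues: N=0 E=2 S=0 W=0
Step 4 [NS]: N:empty,E:wait,S:empty,W:wait | queues: N=0 E=2 S=0 W=0
Step 5 [EW]: N:wait,E:car2-GO,S:wait,W:empty | queues: N=0 E=1 S=0 W=0

N: empty
E: 3
S: empty
W: empty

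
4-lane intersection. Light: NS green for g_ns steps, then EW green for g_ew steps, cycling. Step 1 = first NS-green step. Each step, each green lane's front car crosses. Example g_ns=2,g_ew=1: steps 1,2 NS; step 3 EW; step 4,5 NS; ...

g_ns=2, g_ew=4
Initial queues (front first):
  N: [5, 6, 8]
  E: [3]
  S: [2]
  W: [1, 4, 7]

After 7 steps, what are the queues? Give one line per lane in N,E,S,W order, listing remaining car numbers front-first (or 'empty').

Step 1 [NS]: N:car5-GO,E:wait,S:car2-GO,W:wait | queues: N=2 E=1 S=0 W=3
Step 2 [NS]: N:car6-GO,E:wait,S:empty,W:wait | queues: N=1 E=1 S=0 W=3
Step 3 [EW]: N:wait,E:car3-GO,S:wait,W:car1-GO | queues: N=1 E=0 S=0 W=2
Step 4 [EW]: N:wait,E:empty,S:wait,W:car4-GO | queues: N=1 E=0 S=0 W=1
Step 5 [EW]: N:wait,E:empty,S:wait,W:car7-GO | queues: N=1 E=0 S=0 W=0
Step 6 [EW]: N:wait,E:empty,S:wait,W:empty | queues: N=1 E=0 S=0 W=0
Step 7 [NS]: N:car8-GO,E:wait,S:empty,W:wait | queues: N=0 E=0 S=0 W=0

N: empty
E: empty
S: empty
W: empty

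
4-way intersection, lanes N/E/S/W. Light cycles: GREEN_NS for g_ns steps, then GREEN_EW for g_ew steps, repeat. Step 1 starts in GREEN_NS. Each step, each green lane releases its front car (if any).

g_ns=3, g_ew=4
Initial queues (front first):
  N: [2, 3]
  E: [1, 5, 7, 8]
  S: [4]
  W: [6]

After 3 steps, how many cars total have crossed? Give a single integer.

Step 1 [NS]: N:car2-GO,E:wait,S:car4-GO,W:wait | queues: N=1 E=4 S=0 W=1
Step 2 [NS]: N:car3-GO,E:wait,S:empty,W:wait | queues: N=0 E=4 S=0 W=1
Step 3 [NS]: N:empty,E:wait,S:empty,W:wait | queues: N=0 E=4 S=0 W=1
Cars crossed by step 3: 3

Answer: 3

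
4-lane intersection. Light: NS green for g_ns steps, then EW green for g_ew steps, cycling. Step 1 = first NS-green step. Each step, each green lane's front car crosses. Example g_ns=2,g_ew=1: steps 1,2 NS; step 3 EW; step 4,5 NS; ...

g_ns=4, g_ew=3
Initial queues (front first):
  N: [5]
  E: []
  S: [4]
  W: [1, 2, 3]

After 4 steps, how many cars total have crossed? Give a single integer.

Answer: 2

Derivation:
Step 1 [NS]: N:car5-GO,E:wait,S:car4-GO,W:wait | queues: N=0 E=0 S=0 W=3
Step 2 [NS]: N:empty,E:wait,S:empty,W:wait | queues: N=0 E=0 S=0 W=3
Step 3 [NS]: N:empty,E:wait,S:empty,W:wait | queues: N=0 E=0 S=0 W=3
Step 4 [NS]: N:empty,E:wait,S:empty,W:wait | queues: N=0 E=0 S=0 W=3
Cars crossed by step 4: 2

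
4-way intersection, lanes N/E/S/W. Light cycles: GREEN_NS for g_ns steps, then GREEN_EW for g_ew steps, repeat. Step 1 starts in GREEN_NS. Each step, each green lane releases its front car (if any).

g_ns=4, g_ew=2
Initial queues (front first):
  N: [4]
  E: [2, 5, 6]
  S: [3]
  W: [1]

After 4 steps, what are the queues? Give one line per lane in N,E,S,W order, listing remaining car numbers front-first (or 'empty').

Step 1 [NS]: N:car4-GO,E:wait,S:car3-GO,W:wait | queues: N=0 E=3 S=0 W=1
Step 2 [NS]: N:empty,E:wait,S:empty,W:wait | queues: N=0 E=3 S=0 W=1
Step 3 [NS]: N:empty,E:wait,S:empty,W:wait | queues: N=0 E=3 S=0 W=1
Step 4 [NS]: N:empty,E:wait,S:empty,W:wait | queues: N=0 E=3 S=0 W=1

N: empty
E: 2 5 6
S: empty
W: 1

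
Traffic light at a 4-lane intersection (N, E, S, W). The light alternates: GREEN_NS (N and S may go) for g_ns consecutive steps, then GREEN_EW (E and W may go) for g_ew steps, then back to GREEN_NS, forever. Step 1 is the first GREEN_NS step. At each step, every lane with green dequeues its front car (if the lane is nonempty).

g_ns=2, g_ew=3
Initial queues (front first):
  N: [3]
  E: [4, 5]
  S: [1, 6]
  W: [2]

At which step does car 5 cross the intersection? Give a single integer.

Step 1 [NS]: N:car3-GO,E:wait,S:car1-GO,W:wait | queues: N=0 E=2 S=1 W=1
Step 2 [NS]: N:empty,E:wait,S:car6-GO,W:wait | queues: N=0 E=2 S=0 W=1
Step 3 [EW]: N:wait,E:car4-GO,S:wait,W:car2-GO | queues: N=0 E=1 S=0 W=0
Step 4 [EW]: N:wait,E:car5-GO,S:wait,W:empty | queues: N=0 E=0 S=0 W=0
Car 5 crosses at step 4

4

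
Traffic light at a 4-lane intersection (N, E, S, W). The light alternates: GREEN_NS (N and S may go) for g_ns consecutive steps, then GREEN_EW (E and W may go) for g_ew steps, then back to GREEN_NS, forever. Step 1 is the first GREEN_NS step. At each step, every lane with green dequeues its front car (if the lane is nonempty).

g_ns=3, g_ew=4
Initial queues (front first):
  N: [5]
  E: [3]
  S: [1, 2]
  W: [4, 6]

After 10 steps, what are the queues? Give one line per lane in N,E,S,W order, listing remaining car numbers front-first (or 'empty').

Step 1 [NS]: N:car5-GO,E:wait,S:car1-GO,W:wait | queues: N=0 E=1 S=1 W=2
Step 2 [NS]: N:empty,E:wait,S:car2-GO,W:wait | queues: N=0 E=1 S=0 W=2
Step 3 [NS]: N:empty,E:wait,S:empty,W:wait | queues: N=0 E=1 S=0 W=2
Step 4 [EW]: N:wait,E:car3-GO,S:wait,W:car4-GO | queues: N=0 E=0 S=0 W=1
Step 5 [EW]: N:wait,E:empty,S:wait,W:car6-GO | queues: N=0 E=0 S=0 W=0

N: empty
E: empty
S: empty
W: empty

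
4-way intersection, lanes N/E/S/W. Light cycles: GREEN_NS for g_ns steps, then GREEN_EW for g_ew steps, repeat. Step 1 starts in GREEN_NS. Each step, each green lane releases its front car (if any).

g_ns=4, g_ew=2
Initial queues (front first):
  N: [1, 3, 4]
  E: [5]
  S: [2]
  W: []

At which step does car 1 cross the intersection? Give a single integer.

Step 1 [NS]: N:car1-GO,E:wait,S:car2-GO,W:wait | queues: N=2 E=1 S=0 W=0
Step 2 [NS]: N:car3-GO,E:wait,S:empty,W:wait | queues: N=1 E=1 S=0 W=0
Step 3 [NS]: N:car4-GO,E:wait,S:empty,W:wait | queues: N=0 E=1 S=0 W=0
Step 4 [NS]: N:empty,E:wait,S:empty,W:wait | queues: N=0 E=1 S=0 W=0
Step 5 [EW]: N:wait,E:car5-GO,S:wait,W:empty | queues: N=0 E=0 S=0 W=0
Car 1 crosses at step 1

1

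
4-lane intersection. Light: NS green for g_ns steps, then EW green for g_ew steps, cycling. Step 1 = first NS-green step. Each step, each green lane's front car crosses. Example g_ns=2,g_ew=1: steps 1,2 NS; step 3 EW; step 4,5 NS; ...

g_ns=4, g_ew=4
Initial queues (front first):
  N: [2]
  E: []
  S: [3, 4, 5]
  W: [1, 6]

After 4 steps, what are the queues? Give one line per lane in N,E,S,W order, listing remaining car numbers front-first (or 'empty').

Step 1 [NS]: N:car2-GO,E:wait,S:car3-GO,W:wait | queues: N=0 E=0 S=2 W=2
Step 2 [NS]: N:empty,E:wait,S:car4-GO,W:wait | queues: N=0 E=0 S=1 W=2
Step 3 [NS]: N:empty,E:wait,S:car5-GO,W:wait | queues: N=0 E=0 S=0 W=2
Step 4 [NS]: N:empty,E:wait,S:empty,W:wait | queues: N=0 E=0 S=0 W=2

N: empty
E: empty
S: empty
W: 1 6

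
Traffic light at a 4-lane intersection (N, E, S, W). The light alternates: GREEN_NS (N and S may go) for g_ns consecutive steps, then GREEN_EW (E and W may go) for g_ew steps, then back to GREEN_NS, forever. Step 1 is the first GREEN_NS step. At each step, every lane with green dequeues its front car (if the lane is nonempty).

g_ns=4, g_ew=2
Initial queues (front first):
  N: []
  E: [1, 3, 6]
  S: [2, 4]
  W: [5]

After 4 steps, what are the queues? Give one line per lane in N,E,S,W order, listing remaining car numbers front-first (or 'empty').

Step 1 [NS]: N:empty,E:wait,S:car2-GO,W:wait | queues: N=0 E=3 S=1 W=1
Step 2 [NS]: N:empty,E:wait,S:car4-GO,W:wait | queues: N=0 E=3 S=0 W=1
Step 3 [NS]: N:empty,E:wait,S:empty,W:wait | queues: N=0 E=3 S=0 W=1
Step 4 [NS]: N:empty,E:wait,S:empty,W:wait | queues: N=0 E=3 S=0 W=1

N: empty
E: 1 3 6
S: empty
W: 5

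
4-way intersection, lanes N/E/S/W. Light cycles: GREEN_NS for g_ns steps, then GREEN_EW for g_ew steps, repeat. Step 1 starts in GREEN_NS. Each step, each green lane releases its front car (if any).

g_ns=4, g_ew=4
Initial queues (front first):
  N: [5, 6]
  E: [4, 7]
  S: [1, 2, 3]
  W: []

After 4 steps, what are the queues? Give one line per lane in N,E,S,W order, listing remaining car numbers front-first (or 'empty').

Step 1 [NS]: N:car5-GO,E:wait,S:car1-GO,W:wait | queues: N=1 E=2 S=2 W=0
Step 2 [NS]: N:car6-GO,E:wait,S:car2-GO,W:wait | queues: N=0 E=2 S=1 W=0
Step 3 [NS]: N:empty,E:wait,S:car3-GO,W:wait | queues: N=0 E=2 S=0 W=0
Step 4 [NS]: N:empty,E:wait,S:empty,W:wait | queues: N=0 E=2 S=0 W=0

N: empty
E: 4 7
S: empty
W: empty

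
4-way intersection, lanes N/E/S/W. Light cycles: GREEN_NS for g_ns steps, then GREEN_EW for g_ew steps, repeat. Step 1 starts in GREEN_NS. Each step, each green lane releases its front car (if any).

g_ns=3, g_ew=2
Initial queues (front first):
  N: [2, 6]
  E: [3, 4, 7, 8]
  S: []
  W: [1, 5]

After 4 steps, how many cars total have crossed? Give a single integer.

Answer: 4

Derivation:
Step 1 [NS]: N:car2-GO,E:wait,S:empty,W:wait | queues: N=1 E=4 S=0 W=2
Step 2 [NS]: N:car6-GO,E:wait,S:empty,W:wait | queues: N=0 E=4 S=0 W=2
Step 3 [NS]: N:empty,E:wait,S:empty,W:wait | queues: N=0 E=4 S=0 W=2
Step 4 [EW]: N:wait,E:car3-GO,S:wait,W:car1-GO | queues: N=0 E=3 S=0 W=1
Cars crossed by step 4: 4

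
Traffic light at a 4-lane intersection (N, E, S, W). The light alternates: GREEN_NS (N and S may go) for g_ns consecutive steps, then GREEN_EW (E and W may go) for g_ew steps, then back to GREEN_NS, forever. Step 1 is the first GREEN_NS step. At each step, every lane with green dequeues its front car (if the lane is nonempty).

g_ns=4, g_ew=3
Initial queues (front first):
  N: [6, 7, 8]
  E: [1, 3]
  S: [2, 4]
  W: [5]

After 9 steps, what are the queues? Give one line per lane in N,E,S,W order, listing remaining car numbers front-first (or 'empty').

Step 1 [NS]: N:car6-GO,E:wait,S:car2-GO,W:wait | queues: N=2 E=2 S=1 W=1
Step 2 [NS]: N:car7-GO,E:wait,S:car4-GO,W:wait | queues: N=1 E=2 S=0 W=1
Step 3 [NS]: N:car8-GO,E:wait,S:empty,W:wait | queues: N=0 E=2 S=0 W=1
Step 4 [NS]: N:empty,E:wait,S:empty,W:wait | queues: N=0 E=2 S=0 W=1
Step 5 [EW]: N:wait,E:car1-GO,S:wait,W:car5-GO | queues: N=0 E=1 S=0 W=0
Step 6 [EW]: N:wait,E:car3-GO,S:wait,W:empty | queues: N=0 E=0 S=0 W=0

N: empty
E: empty
S: empty
W: empty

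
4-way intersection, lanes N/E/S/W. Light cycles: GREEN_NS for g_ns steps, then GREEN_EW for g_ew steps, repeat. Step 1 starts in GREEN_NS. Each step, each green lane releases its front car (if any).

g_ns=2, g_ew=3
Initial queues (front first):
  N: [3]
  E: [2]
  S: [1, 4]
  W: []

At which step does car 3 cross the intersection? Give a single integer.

Step 1 [NS]: N:car3-GO,E:wait,S:car1-GO,W:wait | queues: N=0 E=1 S=1 W=0
Step 2 [NS]: N:empty,E:wait,S:car4-GO,W:wait | queues: N=0 E=1 S=0 W=0
Step 3 [EW]: N:wait,E:car2-GO,S:wait,W:empty | queues: N=0 E=0 S=0 W=0
Car 3 crosses at step 1

1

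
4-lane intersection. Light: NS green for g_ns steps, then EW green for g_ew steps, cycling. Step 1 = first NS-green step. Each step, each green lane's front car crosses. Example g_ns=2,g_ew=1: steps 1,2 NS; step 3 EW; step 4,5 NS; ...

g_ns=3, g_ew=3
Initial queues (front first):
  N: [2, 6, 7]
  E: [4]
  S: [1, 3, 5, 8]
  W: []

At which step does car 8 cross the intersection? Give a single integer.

Step 1 [NS]: N:car2-GO,E:wait,S:car1-GO,W:wait | queues: N=2 E=1 S=3 W=0
Step 2 [NS]: N:car6-GO,E:wait,S:car3-GO,W:wait | queues: N=1 E=1 S=2 W=0
Step 3 [NS]: N:car7-GO,E:wait,S:car5-GO,W:wait | queues: N=0 E=1 S=1 W=0
Step 4 [EW]: N:wait,E:car4-GO,S:wait,W:empty | queues: N=0 E=0 S=1 W=0
Step 5 [EW]: N:wait,E:empty,S:wait,W:empty | queues: N=0 E=0 S=1 W=0
Step 6 [EW]: N:wait,E:empty,S:wait,W:empty | queues: N=0 E=0 S=1 W=0
Step 7 [NS]: N:empty,E:wait,S:car8-GO,W:wait | queues: N=0 E=0 S=0 W=0
Car 8 crosses at step 7

7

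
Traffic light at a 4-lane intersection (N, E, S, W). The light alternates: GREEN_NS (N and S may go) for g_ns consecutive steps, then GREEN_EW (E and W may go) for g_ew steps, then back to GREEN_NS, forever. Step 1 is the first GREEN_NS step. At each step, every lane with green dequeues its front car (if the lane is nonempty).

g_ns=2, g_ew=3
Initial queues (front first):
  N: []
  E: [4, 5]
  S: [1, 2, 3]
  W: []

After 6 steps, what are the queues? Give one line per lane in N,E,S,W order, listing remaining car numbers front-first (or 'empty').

Step 1 [NS]: N:empty,E:wait,S:car1-GO,W:wait | queues: N=0 E=2 S=2 W=0
Step 2 [NS]: N:empty,E:wait,S:car2-GO,W:wait | queues: N=0 E=2 S=1 W=0
Step 3 [EW]: N:wait,E:car4-GO,S:wait,W:empty | queues: N=0 E=1 S=1 W=0
Step 4 [EW]: N:wait,E:car5-GO,S:wait,W:empty | queues: N=0 E=0 S=1 W=0
Step 5 [EW]: N:wait,E:empty,S:wait,W:empty | queues: N=0 E=0 S=1 W=0
Step 6 [NS]: N:empty,E:wait,S:car3-GO,W:wait | queues: N=0 E=0 S=0 W=0

N: empty
E: empty
S: empty
W: empty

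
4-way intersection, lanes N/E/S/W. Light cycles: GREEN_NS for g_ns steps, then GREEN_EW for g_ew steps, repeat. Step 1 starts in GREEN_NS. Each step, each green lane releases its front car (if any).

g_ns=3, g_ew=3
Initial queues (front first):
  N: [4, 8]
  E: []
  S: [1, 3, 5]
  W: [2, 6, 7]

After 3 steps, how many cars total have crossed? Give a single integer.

Answer: 5

Derivation:
Step 1 [NS]: N:car4-GO,E:wait,S:car1-GO,W:wait | queues: N=1 E=0 S=2 W=3
Step 2 [NS]: N:car8-GO,E:wait,S:car3-GO,W:wait | queues: N=0 E=0 S=1 W=3
Step 3 [NS]: N:empty,E:wait,S:car5-GO,W:wait | queues: N=0 E=0 S=0 W=3
Cars crossed by step 3: 5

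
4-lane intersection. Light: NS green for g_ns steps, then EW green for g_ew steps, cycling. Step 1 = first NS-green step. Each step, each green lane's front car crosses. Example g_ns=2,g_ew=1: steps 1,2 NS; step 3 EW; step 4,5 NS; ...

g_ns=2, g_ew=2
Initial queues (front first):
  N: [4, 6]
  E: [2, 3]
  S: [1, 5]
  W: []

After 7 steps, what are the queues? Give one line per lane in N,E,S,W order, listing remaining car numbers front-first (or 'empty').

Step 1 [NS]: N:car4-GO,E:wait,S:car1-GO,W:wait | queues: N=1 E=2 S=1 W=0
Step 2 [NS]: N:car6-GO,E:wait,S:car5-GO,W:wait | queues: N=0 E=2 S=0 W=0
Step 3 [EW]: N:wait,E:car2-GO,S:wait,W:empty | queues: N=0 E=1 S=0 W=0
Step 4 [EW]: N:wait,E:car3-GO,S:wait,W:empty | queues: N=0 E=0 S=0 W=0

N: empty
E: empty
S: empty
W: empty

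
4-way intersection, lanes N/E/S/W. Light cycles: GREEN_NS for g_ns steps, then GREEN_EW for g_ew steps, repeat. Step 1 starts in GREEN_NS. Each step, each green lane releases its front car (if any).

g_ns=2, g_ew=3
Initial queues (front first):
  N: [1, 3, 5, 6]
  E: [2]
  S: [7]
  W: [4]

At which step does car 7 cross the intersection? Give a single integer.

Step 1 [NS]: N:car1-GO,E:wait,S:car7-GO,W:wait | queues: N=3 E=1 S=0 W=1
Step 2 [NS]: N:car3-GO,E:wait,S:empty,W:wait | queues: N=2 E=1 S=0 W=1
Step 3 [EW]: N:wait,E:car2-GO,S:wait,W:car4-GO | queues: N=2 E=0 S=0 W=0
Step 4 [EW]: N:wait,E:empty,S:wait,W:empty | queues: N=2 E=0 S=0 W=0
Step 5 [EW]: N:wait,E:empty,S:wait,W:empty | queues: N=2 E=0 S=0 W=0
Step 6 [NS]: N:car5-GO,E:wait,S:empty,W:wait | queues: N=1 E=0 S=0 W=0
Step 7 [NS]: N:car6-GO,E:wait,S:empty,W:wait | queues: N=0 E=0 S=0 W=0
Car 7 crosses at step 1

1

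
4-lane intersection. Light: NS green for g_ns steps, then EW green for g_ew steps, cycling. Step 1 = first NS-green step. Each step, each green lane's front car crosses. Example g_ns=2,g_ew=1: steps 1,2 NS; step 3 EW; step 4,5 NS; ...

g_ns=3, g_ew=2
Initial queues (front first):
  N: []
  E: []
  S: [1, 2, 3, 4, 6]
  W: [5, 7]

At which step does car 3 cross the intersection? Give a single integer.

Step 1 [NS]: N:empty,E:wait,S:car1-GO,W:wait | queues: N=0 E=0 S=4 W=2
Step 2 [NS]: N:empty,E:wait,S:car2-GO,W:wait | queues: N=0 E=0 S=3 W=2
Step 3 [NS]: N:empty,E:wait,S:car3-GO,W:wait | queues: N=0 E=0 S=2 W=2
Step 4 [EW]: N:wait,E:empty,S:wait,W:car5-GO | queues: N=0 E=0 S=2 W=1
Step 5 [EW]: N:wait,E:empty,S:wait,W:car7-GO | queues: N=0 E=0 S=2 W=0
Step 6 [NS]: N:empty,E:wait,S:car4-GO,W:wait | queues: N=0 E=0 S=1 W=0
Step 7 [NS]: N:empty,E:wait,S:car6-GO,W:wait | queues: N=0 E=0 S=0 W=0
Car 3 crosses at step 3

3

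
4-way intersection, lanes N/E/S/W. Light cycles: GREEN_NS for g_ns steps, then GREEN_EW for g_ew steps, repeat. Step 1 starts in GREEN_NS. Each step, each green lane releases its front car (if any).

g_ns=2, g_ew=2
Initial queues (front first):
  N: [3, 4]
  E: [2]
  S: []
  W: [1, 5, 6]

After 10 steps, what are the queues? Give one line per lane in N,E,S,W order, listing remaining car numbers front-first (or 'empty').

Step 1 [NS]: N:car3-GO,E:wait,S:empty,W:wait | queues: N=1 E=1 S=0 W=3
Step 2 [NS]: N:car4-GO,E:wait,S:empty,W:wait | queues: N=0 E=1 S=0 W=3
Step 3 [EW]: N:wait,E:car2-GO,S:wait,W:car1-GO | queues: N=0 E=0 S=0 W=2
Step 4 [EW]: N:wait,E:empty,S:wait,W:car5-GO | queues: N=0 E=0 S=0 W=1
Step 5 [NS]: N:empty,E:wait,S:empty,W:wait | queues: N=0 E=0 S=0 W=1
Step 6 [NS]: N:empty,E:wait,S:empty,W:wait | queues: N=0 E=0 S=0 W=1
Step 7 [EW]: N:wait,E:empty,S:wait,W:car6-GO | queues: N=0 E=0 S=0 W=0

N: empty
E: empty
S: empty
W: empty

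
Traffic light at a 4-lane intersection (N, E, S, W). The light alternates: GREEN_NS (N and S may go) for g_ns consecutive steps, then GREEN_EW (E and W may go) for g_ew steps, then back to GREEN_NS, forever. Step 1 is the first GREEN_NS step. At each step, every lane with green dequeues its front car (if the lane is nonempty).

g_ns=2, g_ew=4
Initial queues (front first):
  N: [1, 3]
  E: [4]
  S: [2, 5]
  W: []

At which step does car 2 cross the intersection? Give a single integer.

Step 1 [NS]: N:car1-GO,E:wait,S:car2-GO,W:wait | queues: N=1 E=1 S=1 W=0
Step 2 [NS]: N:car3-GO,E:wait,S:car5-GO,W:wait | queues: N=0 E=1 S=0 W=0
Step 3 [EW]: N:wait,E:car4-GO,S:wait,W:empty | queues: N=0 E=0 S=0 W=0
Car 2 crosses at step 1

1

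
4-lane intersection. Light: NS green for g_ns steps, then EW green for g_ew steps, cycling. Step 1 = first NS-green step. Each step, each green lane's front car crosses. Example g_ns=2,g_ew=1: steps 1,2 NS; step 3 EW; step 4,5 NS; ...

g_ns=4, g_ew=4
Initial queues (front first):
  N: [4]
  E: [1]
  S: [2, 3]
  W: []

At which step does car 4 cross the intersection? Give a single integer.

Step 1 [NS]: N:car4-GO,E:wait,S:car2-GO,W:wait | queues: N=0 E=1 S=1 W=0
Step 2 [NS]: N:empty,E:wait,S:car3-GO,W:wait | queues: N=0 E=1 S=0 W=0
Step 3 [NS]: N:empty,E:wait,S:empty,W:wait | queues: N=0 E=1 S=0 W=0
Step 4 [NS]: N:empty,E:wait,S:empty,W:wait | queues: N=0 E=1 S=0 W=0
Step 5 [EW]: N:wait,E:car1-GO,S:wait,W:empty | queues: N=0 E=0 S=0 W=0
Car 4 crosses at step 1

1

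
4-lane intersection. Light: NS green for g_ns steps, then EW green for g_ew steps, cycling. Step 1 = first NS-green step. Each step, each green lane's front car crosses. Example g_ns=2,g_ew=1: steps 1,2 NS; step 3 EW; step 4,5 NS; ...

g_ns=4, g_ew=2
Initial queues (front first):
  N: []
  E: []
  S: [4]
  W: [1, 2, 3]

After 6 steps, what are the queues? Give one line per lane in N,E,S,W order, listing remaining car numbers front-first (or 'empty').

Step 1 [NS]: N:empty,E:wait,S:car4-GO,W:wait | queues: N=0 E=0 S=0 W=3
Step 2 [NS]: N:empty,E:wait,S:empty,W:wait | queues: N=0 E=0 S=0 W=3
Step 3 [NS]: N:empty,E:wait,S:empty,W:wait | queues: N=0 E=0 S=0 W=3
Step 4 [NS]: N:empty,E:wait,S:empty,W:wait | queues: N=0 E=0 S=0 W=3
Step 5 [EW]: N:wait,E:empty,S:wait,W:car1-GO | queues: N=0 E=0 S=0 W=2
Step 6 [EW]: N:wait,E:empty,S:wait,W:car2-GO | queues: N=0 E=0 S=0 W=1

N: empty
E: empty
S: empty
W: 3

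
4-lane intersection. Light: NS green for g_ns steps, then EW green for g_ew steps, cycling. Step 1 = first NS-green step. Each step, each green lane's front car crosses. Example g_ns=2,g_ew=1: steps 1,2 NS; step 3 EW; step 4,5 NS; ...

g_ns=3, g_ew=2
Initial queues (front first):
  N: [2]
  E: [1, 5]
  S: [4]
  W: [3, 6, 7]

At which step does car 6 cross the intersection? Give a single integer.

Step 1 [NS]: N:car2-GO,E:wait,S:car4-GO,W:wait | queues: N=0 E=2 S=0 W=3
Step 2 [NS]: N:empty,E:wait,S:empty,W:wait | queues: N=0 E=2 S=0 W=3
Step 3 [NS]: N:empty,E:wait,S:empty,W:wait | queues: N=0 E=2 S=0 W=3
Step 4 [EW]: N:wait,E:car1-GO,S:wait,W:car3-GO | queues: N=0 E=1 S=0 W=2
Step 5 [EW]: N:wait,E:car5-GO,S:wait,W:car6-GO | queues: N=0 E=0 S=0 W=1
Step 6 [NS]: N:empty,E:wait,S:empty,W:wait | queues: N=0 E=0 S=0 W=1
Step 7 [NS]: N:empty,E:wait,S:empty,W:wait | queues: N=0 E=0 S=0 W=1
Step 8 [NS]: N:empty,E:wait,S:empty,W:wait | queues: N=0 E=0 S=0 W=1
Step 9 [EW]: N:wait,E:empty,S:wait,W:car7-GO | queues: N=0 E=0 S=0 W=0
Car 6 crosses at step 5

5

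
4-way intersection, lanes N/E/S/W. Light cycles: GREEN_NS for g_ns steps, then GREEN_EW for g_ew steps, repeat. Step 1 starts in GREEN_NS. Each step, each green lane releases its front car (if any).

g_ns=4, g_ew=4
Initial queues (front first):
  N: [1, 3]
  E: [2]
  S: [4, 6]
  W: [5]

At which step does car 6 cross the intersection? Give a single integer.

Step 1 [NS]: N:car1-GO,E:wait,S:car4-GO,W:wait | queues: N=1 E=1 S=1 W=1
Step 2 [NS]: N:car3-GO,E:wait,S:car6-GO,W:wait | queues: N=0 E=1 S=0 W=1
Step 3 [NS]: N:empty,E:wait,S:empty,W:wait | queues: N=0 E=1 S=0 W=1
Step 4 [NS]: N:empty,E:wait,S:empty,W:wait | queues: N=0 E=1 S=0 W=1
Step 5 [EW]: N:wait,E:car2-GO,S:wait,W:car5-GO | queues: N=0 E=0 S=0 W=0
Car 6 crosses at step 2

2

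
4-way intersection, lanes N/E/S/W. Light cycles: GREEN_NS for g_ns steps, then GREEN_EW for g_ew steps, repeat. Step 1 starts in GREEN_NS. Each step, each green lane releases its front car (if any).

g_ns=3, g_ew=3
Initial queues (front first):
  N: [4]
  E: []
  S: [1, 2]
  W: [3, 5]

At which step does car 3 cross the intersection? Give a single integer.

Step 1 [NS]: N:car4-GO,E:wait,S:car1-GO,W:wait | queues: N=0 E=0 S=1 W=2
Step 2 [NS]: N:empty,E:wait,S:car2-GO,W:wait | queues: N=0 E=0 S=0 W=2
Step 3 [NS]: N:empty,E:wait,S:empty,W:wait | queues: N=0 E=0 S=0 W=2
Step 4 [EW]: N:wait,E:empty,S:wait,W:car3-GO | queues: N=0 E=0 S=0 W=1
Step 5 [EW]: N:wait,E:empty,S:wait,W:car5-GO | queues: N=0 E=0 S=0 W=0
Car 3 crosses at step 4

4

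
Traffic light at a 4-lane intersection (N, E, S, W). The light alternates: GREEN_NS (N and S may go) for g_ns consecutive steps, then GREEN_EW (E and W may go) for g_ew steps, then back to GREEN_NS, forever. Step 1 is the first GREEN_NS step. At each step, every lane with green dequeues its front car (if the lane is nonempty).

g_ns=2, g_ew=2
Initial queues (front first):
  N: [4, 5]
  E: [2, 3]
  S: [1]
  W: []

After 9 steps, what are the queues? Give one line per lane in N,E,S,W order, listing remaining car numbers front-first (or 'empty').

Step 1 [NS]: N:car4-GO,E:wait,S:car1-GO,W:wait | queues: N=1 E=2 S=0 W=0
Step 2 [NS]: N:car5-GO,E:wait,S:empty,W:wait | queues: N=0 E=2 S=0 W=0
Step 3 [EW]: N:wait,E:car2-GO,S:wait,W:empty | queues: N=0 E=1 S=0 W=0
Step 4 [EW]: N:wait,E:car3-GO,S:wait,W:empty | queues: N=0 E=0 S=0 W=0

N: empty
E: empty
S: empty
W: empty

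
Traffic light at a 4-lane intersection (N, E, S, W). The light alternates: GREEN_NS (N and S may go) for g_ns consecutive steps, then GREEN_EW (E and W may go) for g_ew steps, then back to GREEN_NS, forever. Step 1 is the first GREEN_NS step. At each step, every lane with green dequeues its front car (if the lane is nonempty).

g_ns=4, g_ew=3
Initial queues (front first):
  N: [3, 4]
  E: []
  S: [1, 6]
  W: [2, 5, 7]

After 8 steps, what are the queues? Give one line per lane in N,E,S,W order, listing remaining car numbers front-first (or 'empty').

Step 1 [NS]: N:car3-GO,E:wait,S:car1-GO,W:wait | queues: N=1 E=0 S=1 W=3
Step 2 [NS]: N:car4-GO,E:wait,S:car6-GO,W:wait | queues: N=0 E=0 S=0 W=3
Step 3 [NS]: N:empty,E:wait,S:empty,W:wait | queues: N=0 E=0 S=0 W=3
Step 4 [NS]: N:empty,E:wait,S:empty,W:wait | queues: N=0 E=0 S=0 W=3
Step 5 [EW]: N:wait,E:empty,S:wait,W:car2-GO | queues: N=0 E=0 S=0 W=2
Step 6 [EW]: N:wait,E:empty,S:wait,W:car5-GO | queues: N=0 E=0 S=0 W=1
Step 7 [EW]: N:wait,E:empty,S:wait,W:car7-GO | queues: N=0 E=0 S=0 W=0

N: empty
E: empty
S: empty
W: empty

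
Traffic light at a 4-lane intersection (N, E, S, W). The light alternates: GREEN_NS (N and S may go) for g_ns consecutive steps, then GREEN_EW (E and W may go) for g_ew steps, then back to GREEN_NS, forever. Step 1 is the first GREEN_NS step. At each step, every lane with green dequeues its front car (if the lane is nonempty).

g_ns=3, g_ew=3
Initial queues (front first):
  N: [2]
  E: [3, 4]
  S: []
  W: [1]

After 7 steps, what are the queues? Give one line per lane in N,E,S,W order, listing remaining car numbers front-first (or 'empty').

Step 1 [NS]: N:car2-GO,E:wait,S:empty,W:wait | queues: N=0 E=2 S=0 W=1
Step 2 [NS]: N:empty,E:wait,S:empty,W:wait | queues: N=0 E=2 S=0 W=1
Step 3 [NS]: N:empty,E:wait,S:empty,W:wait | queues: N=0 E=2 S=0 W=1
Step 4 [EW]: N:wait,E:car3-GO,S:wait,W:car1-GO | queues: N=0 E=1 S=0 W=0
Step 5 [EW]: N:wait,E:car4-GO,S:wait,W:empty | queues: N=0 E=0 S=0 W=0

N: empty
E: empty
S: empty
W: empty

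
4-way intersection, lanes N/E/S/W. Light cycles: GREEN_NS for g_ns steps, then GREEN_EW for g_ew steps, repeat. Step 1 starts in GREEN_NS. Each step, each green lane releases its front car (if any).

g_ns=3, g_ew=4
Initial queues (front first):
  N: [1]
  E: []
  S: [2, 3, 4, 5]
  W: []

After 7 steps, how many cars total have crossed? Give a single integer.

Step 1 [NS]: N:car1-GO,E:wait,S:car2-GO,W:wait | queues: N=0 E=0 S=3 W=0
Step 2 [NS]: N:empty,E:wait,S:car3-GO,W:wait | queues: N=0 E=0 S=2 W=0
Step 3 [NS]: N:empty,E:wait,S:car4-GO,W:wait | queues: N=0 E=0 S=1 W=0
Step 4 [EW]: N:wait,E:empty,S:wait,W:empty | queues: N=0 E=0 S=1 W=0
Step 5 [EW]: N:wait,E:empty,S:wait,W:empty | queues: N=0 E=0 S=1 W=0
Step 6 [EW]: N:wait,E:empty,S:wait,W:empty | queues: N=0 E=0 S=1 W=0
Step 7 [EW]: N:wait,E:empty,S:wait,W:empty | queues: N=0 E=0 S=1 W=0
Cars crossed by step 7: 4

Answer: 4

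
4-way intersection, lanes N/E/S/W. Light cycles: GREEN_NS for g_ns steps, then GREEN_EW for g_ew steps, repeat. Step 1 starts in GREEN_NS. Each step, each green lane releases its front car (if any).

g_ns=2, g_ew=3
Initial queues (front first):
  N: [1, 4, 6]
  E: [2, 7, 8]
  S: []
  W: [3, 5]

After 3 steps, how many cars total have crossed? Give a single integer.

Step 1 [NS]: N:car1-GO,E:wait,S:empty,W:wait | queues: N=2 E=3 S=0 W=2
Step 2 [NS]: N:car4-GO,E:wait,S:empty,W:wait | queues: N=1 E=3 S=0 W=2
Step 3 [EW]: N:wait,E:car2-GO,S:wait,W:car3-GO | queues: N=1 E=2 S=0 W=1
Cars crossed by step 3: 4

Answer: 4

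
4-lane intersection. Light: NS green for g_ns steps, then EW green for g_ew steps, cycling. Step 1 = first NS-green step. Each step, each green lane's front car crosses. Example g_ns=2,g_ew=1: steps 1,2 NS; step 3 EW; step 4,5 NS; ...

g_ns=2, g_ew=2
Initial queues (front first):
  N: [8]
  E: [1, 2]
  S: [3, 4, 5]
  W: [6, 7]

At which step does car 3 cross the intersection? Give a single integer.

Step 1 [NS]: N:car8-GO,E:wait,S:car3-GO,W:wait | queues: N=0 E=2 S=2 W=2
Step 2 [NS]: N:empty,E:wait,S:car4-GO,W:wait | queues: N=0 E=2 S=1 W=2
Step 3 [EW]: N:wait,E:car1-GO,S:wait,W:car6-GO | queues: N=0 E=1 S=1 W=1
Step 4 [EW]: N:wait,E:car2-GO,S:wait,W:car7-GO | queues: N=0 E=0 S=1 W=0
Step 5 [NS]: N:empty,E:wait,S:car5-GO,W:wait | queues: N=0 E=0 S=0 W=0
Car 3 crosses at step 1

1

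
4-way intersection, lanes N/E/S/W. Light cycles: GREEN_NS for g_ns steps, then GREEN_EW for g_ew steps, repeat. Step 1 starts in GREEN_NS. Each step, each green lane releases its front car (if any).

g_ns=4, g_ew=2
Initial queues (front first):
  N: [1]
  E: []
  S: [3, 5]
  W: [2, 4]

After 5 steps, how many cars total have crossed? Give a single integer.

Answer: 4

Derivation:
Step 1 [NS]: N:car1-GO,E:wait,S:car3-GO,W:wait | queues: N=0 E=0 S=1 W=2
Step 2 [NS]: N:empty,E:wait,S:car5-GO,W:wait | queues: N=0 E=0 S=0 W=2
Step 3 [NS]: N:empty,E:wait,S:empty,W:wait | queues: N=0 E=0 S=0 W=2
Step 4 [NS]: N:empty,E:wait,S:empty,W:wait | queues: N=0 E=0 S=0 W=2
Step 5 [EW]: N:wait,E:empty,S:wait,W:car2-GO | queues: N=0 E=0 S=0 W=1
Cars crossed by step 5: 4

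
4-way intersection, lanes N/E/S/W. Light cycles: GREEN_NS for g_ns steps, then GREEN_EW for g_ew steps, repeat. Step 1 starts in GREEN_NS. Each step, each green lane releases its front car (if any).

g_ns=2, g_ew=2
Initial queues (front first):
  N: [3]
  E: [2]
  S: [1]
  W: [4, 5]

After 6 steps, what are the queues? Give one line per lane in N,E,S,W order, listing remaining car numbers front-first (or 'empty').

Step 1 [NS]: N:car3-GO,E:wait,S:car1-GO,W:wait | queues: N=0 E=1 S=0 W=2
Step 2 [NS]: N:empty,E:wait,S:empty,W:wait | queues: N=0 E=1 S=0 W=2
Step 3 [EW]: N:wait,E:car2-GO,S:wait,W:car4-GO | queues: N=0 E=0 S=0 W=1
Step 4 [EW]: N:wait,E:empty,S:wait,W:car5-GO | queues: N=0 E=0 S=0 W=0

N: empty
E: empty
S: empty
W: empty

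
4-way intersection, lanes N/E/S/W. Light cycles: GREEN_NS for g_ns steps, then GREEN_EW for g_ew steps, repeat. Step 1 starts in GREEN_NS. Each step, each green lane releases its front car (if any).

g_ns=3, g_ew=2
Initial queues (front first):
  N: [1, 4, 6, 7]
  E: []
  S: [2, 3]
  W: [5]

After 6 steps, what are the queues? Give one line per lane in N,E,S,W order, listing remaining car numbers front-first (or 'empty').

Step 1 [NS]: N:car1-GO,E:wait,S:car2-GO,W:wait | queues: N=3 E=0 S=1 W=1
Step 2 [NS]: N:car4-GO,E:wait,S:car3-GO,W:wait | queues: N=2 E=0 S=0 W=1
Step 3 [NS]: N:car6-GO,E:wait,S:empty,W:wait | queues: N=1 E=0 S=0 W=1
Step 4 [EW]: N:wait,E:empty,S:wait,W:car5-GO | queues: N=1 E=0 S=0 W=0
Step 5 [EW]: N:wait,E:empty,S:wait,W:empty | queues: N=1 E=0 S=0 W=0
Step 6 [NS]: N:car7-GO,E:wait,S:empty,W:wait | queues: N=0 E=0 S=0 W=0

N: empty
E: empty
S: empty
W: empty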